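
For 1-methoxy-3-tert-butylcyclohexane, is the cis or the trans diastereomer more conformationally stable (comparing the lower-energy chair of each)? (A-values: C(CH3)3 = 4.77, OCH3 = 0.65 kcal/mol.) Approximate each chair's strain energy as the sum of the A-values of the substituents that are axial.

cis

At 1,3 positions (parity same): cis → (e,e or a,a); trans → (a,e or e,a).
Best chair for cis: E = 0.00 kcal/mol; best chair for trans: E = 0.65 kcal/mol.
The cis isomer is lower by 0.65 kcal/mol.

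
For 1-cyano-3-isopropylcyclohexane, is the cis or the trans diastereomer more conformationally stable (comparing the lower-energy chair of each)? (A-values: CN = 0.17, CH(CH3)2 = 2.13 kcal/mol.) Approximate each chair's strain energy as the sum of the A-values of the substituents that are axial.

At 1,3 positions (parity same): cis → (e,e or a,a); trans → (a,e or e,a).
Best chair for cis: E = 0.00 kcal/mol; best chair for trans: E = 0.17 kcal/mol.
The cis isomer is lower by 0.17 kcal/mol.

cis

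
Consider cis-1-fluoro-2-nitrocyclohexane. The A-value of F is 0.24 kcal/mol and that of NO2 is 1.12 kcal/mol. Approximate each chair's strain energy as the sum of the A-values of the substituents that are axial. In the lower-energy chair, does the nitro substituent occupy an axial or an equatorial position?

equatorial

C1 and C2 have opposite parity, so for the cis isomer the two substituents are one axial and one equatorial in each chair.
Chair I (fluoro axial, nitro equatorial): E = 0.24 kcal/mol.
Chair II (fluoro equatorial, nitro axial): E = 1.12 kcal/mol.
Chair I is the more stable (lower-energy) conformer, and in that chair the nitro group is equatorial.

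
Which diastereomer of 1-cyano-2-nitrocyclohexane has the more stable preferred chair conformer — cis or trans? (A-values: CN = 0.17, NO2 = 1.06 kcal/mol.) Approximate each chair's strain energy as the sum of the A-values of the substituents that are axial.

trans

At 1,2 positions (parity opposite): cis → (a,e or e,a); trans → (e,e or a,a).
Best chair for cis: E = 0.17 kcal/mol; best chair for trans: E = 0.00 kcal/mol.
The trans isomer is lower by 0.17 kcal/mol.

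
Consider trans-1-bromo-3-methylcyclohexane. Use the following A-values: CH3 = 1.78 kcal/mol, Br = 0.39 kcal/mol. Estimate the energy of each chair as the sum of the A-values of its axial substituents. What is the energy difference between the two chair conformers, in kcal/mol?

1.39 kcal/mol

C1 and C3 have the same parity, so for the trans isomer the two substituents are one axial and one equatorial in each chair.
Chair I (methyl axial, bromo equatorial): E = 1.78 kcal/mol.
Chair II (methyl equatorial, bromo axial): E = 0.39 kcal/mol.
ΔE = 1.78 − 0.39 = 1.39 kcal/mol; chair II is more stable.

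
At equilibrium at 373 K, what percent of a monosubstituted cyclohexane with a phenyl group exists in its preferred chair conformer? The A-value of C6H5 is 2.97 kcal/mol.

98.2%

One chair has the phenyl group axial (E = 2.97 kcal/mol) and the other has it equatorial (E = 0).
ΔG = 2.97 kcal/mol between the two chairs.
K = exp(ΔG/RT) with R = 1.987×10⁻³ kcal mol⁻¹ K⁻¹ and T = 373 K gives K ≈ 55.
Fraction in the lower-energy chair = K/(K+1) = 98.2%.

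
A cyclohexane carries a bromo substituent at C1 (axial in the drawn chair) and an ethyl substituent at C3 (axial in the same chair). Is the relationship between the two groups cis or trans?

cis

C1 and C3 have the same parity, so their axial bonds point in the same direction.
With same-parity carbons, two substituents on the same face are both axial or both equatorial; opposite faces give one of each.
Here the groups are axial/axial → same face → cis.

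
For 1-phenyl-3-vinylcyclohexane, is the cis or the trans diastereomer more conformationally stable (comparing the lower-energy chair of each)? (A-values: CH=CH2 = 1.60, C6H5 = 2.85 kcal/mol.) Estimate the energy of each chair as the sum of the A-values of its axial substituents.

cis

At 1,3 positions (parity same): cis → (e,e or a,a); trans → (a,e or e,a).
Best chair for cis: E = 0.00 kcal/mol; best chair for trans: E = 1.60 kcal/mol.
The cis isomer is lower by 1.60 kcal/mol.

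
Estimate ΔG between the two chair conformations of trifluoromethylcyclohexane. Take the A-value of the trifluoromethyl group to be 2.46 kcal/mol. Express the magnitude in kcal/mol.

2.46 kcal/mol

A monosubstituted cyclohexane has one chair with the trifluoromethyl group axial (E = A = 2.46 kcal/mol) and one with it equatorial (E = 0).
ΔE = 2.46 − 0 = 2.46 kcal/mol.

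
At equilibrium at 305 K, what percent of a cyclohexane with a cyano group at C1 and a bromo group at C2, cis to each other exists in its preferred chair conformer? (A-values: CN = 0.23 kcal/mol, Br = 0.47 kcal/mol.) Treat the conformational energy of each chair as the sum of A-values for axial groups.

C1 and C2 have opposite parity, so for the cis isomer the two substituents are one axial and one equatorial in each chair.
Chair I (cyano axial, bromo equatorial): E = 0.23 kcal/mol; chair II (cyano equatorial, bromo axial): E = 0.47 kcal/mol.
ΔG = 0.24 kcal/mol between the two chairs.
K = exp(ΔG/RT) with R = 1.987×10⁻³ kcal mol⁻¹ K⁻¹ and T = 305 K gives K ≈ 1.49.
Fraction in the lower-energy chair = K/(K+1) = 59.8%.

59.8%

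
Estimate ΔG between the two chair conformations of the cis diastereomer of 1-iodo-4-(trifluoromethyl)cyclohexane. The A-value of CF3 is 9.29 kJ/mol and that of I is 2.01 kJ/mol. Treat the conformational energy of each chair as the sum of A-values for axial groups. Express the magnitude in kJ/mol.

7.28 kJ/mol

C1 and C4 have opposite parity, so for the cis isomer the two substituents are one axial and one equatorial in each chair.
Chair I (trifluoromethyl axial, iodo equatorial): E = 9.29 kJ/mol.
Chair II (trifluoromethyl equatorial, iodo axial): E = 2.01 kJ/mol.
ΔE = 9.29 − 2.01 = 7.28 kJ/mol; chair II is more stable.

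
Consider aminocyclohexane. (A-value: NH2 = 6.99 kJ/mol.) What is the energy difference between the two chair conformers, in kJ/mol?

6.99 kJ/mol

A monosubstituted cyclohexane has one chair with the amino group axial (E = A = 6.99 kJ/mol) and one with it equatorial (E = 0).
ΔE = 6.99 − 0 = 6.99 kJ/mol.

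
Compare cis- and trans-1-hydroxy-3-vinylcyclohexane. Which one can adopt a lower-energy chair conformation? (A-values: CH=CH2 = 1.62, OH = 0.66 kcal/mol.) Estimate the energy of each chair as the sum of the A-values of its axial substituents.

cis

At 1,3 positions (parity same): cis → (e,e or a,a); trans → (a,e or e,a).
Best chair for cis: E = 0.00 kcal/mol; best chair for trans: E = 0.66 kcal/mol.
The cis isomer is lower by 0.66 kcal/mol.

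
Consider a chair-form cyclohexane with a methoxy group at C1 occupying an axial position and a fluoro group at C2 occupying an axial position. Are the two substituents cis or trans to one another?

C1 and C2 have opposite parity, so their axial bonds point in opposite directions.
With opposite-parity carbons, two substituents on the same face are one axial and one equatorial; opposite faces give both axial or both equatorial.
Here the groups are axial/axial → opposite face → trans.

trans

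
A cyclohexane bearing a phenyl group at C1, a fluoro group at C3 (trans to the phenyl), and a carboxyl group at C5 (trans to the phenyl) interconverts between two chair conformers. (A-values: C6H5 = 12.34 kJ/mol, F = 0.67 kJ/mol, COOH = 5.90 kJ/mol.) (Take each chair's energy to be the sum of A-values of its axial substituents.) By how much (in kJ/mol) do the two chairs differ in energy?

5.77 kJ/mol

Chair I (phenyl axial, fluoro equatorial, carboxyl equatorial): E = 12.34 kJ/mol.
Chair II (phenyl equatorial, fluoro axial, carboxyl axial): E = 6.57 kJ/mol.
ΔE = 12.34 − 6.57 = 5.77 kJ/mol; chair II is more stable.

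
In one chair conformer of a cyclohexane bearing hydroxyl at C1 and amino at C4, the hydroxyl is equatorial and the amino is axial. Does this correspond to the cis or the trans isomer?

C1 and C4 have opposite parity, so their axial bonds point in opposite directions.
With opposite-parity carbons, two substituents on the same face are one axial and one equatorial; opposite faces give both axial or both equatorial.
Here the groups are equatorial/axial → same face → cis.

cis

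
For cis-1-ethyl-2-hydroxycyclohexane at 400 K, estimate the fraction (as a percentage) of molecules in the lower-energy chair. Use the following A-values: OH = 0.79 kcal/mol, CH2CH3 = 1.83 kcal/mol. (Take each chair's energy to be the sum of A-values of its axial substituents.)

78.7%

C1 and C2 have opposite parity, so for the cis isomer the two substituents are one axial and one equatorial in each chair.
Chair I (hydroxyl axial, ethyl equatorial): E = 0.79 kcal/mol; chair II (hydroxyl equatorial, ethyl axial): E = 1.83 kcal/mol.
ΔG = 1.04 kcal/mol between the two chairs.
K = exp(ΔG/RT) with R = 1.987×10⁻³ kcal mol⁻¹ K⁻¹ and T = 400 K gives K ≈ 3.7.
Fraction in the lower-energy chair = K/(K+1) = 78.7%.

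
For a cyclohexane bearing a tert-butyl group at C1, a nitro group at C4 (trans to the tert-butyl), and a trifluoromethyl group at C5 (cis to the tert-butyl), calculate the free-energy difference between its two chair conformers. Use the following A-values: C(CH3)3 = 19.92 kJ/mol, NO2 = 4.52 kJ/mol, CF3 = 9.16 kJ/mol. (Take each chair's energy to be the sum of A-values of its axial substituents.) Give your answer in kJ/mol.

Chair I (tert-butyl axial, nitro axial, trifluoromethyl axial): E = 33.60 kJ/mol.
Chair II (tert-butyl equatorial, nitro equatorial, trifluoromethyl equatorial): E = 0.00 kJ/mol.
ΔE = 33.60 − 0.00 = 33.60 kJ/mol; chair II is more stable.

33.60 kJ/mol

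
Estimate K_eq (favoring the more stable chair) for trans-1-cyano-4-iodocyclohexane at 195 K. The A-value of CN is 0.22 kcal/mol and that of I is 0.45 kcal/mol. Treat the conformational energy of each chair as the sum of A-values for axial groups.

K ≈ 5.64

C1 and C4 have opposite parity, so for the trans isomer the two substituents are e,e in one chair and a,a in the other.
Chair I (cyano axial, iodo axial): E = 0.67 kcal/mol; chair II (cyano equatorial, iodo equatorial): E = 0.00 kcal/mol.
ΔG = 0.67 kcal/mol between the two chairs.
K = exp(ΔG/RT) with R = 1.987×10⁻³ kcal mol⁻¹ K⁻¹ and T = 195 K gives K ≈ 5.64.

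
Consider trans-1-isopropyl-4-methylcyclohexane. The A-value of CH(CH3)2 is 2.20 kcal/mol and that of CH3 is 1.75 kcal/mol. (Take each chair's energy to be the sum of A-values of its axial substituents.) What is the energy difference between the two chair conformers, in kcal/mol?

3.95 kcal/mol

C1 and C4 have opposite parity, so for the trans isomer the two substituents are e,e in one chair and a,a in the other.
Chair I (isopropyl axial, methyl axial): E = 3.95 kcal/mol.
Chair II (isopropyl equatorial, methyl equatorial): E = 0.00 kcal/mol.
ΔE = 3.95 − 0.00 = 3.95 kcal/mol; chair II is more stable.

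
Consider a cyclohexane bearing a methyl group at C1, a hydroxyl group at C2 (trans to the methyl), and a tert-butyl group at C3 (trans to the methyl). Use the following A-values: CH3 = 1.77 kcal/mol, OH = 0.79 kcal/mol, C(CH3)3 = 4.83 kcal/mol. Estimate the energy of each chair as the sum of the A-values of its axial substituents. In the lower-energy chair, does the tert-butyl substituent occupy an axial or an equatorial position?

Chair I (methyl axial, hydroxyl axial, tert-butyl equatorial): E = 2.56 kcal/mol.
Chair II (methyl equatorial, hydroxyl equatorial, tert-butyl axial): E = 4.83 kcal/mol.
Chair I is the more stable (lower-energy) conformer, and in that chair the tert-butyl group is equatorial.

equatorial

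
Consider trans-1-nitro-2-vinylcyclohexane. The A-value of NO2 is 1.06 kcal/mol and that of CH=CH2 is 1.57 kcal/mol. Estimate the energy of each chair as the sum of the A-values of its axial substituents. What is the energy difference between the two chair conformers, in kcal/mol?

2.63 kcal/mol

C1 and C2 have opposite parity, so for the trans isomer the two substituents are e,e in one chair and a,a in the other.
Chair I (nitro axial, vinyl axial): E = 2.63 kcal/mol.
Chair II (nitro equatorial, vinyl equatorial): E = 0.00 kcal/mol.
ΔE = 2.63 − 0.00 = 2.63 kcal/mol; chair II is more stable.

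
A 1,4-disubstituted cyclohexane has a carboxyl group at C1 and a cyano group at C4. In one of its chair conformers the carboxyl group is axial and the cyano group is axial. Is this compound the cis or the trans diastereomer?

trans

C1 and C4 have opposite parity, so their axial bonds point in opposite directions.
With opposite-parity carbons, two substituents on the same face are one axial and one equatorial; opposite faces give both axial or both equatorial.
Here the groups are axial/axial → opposite face → trans.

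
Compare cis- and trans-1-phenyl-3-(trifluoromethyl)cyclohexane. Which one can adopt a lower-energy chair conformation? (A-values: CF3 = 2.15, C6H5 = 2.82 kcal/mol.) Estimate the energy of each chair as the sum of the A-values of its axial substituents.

cis

At 1,3 positions (parity same): cis → (e,e or a,a); trans → (a,e or e,a).
Best chair for cis: E = 0.00 kcal/mol; best chair for trans: E = 2.15 kcal/mol.
The cis isomer is lower by 2.15 kcal/mol.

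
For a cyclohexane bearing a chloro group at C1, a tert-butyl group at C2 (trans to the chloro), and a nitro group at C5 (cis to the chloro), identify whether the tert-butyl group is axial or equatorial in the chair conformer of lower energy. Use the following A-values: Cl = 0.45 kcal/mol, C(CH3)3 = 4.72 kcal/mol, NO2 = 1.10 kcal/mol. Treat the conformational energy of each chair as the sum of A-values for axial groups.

Chair I (chloro axial, tert-butyl axial, nitro axial): E = 6.27 kcal/mol.
Chair II (chloro equatorial, tert-butyl equatorial, nitro equatorial): E = 0.00 kcal/mol.
Chair II is the more stable (lower-energy) conformer, and in that chair the tert-butyl group is equatorial.

equatorial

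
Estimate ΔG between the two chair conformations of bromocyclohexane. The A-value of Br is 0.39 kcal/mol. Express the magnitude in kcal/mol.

A monosubstituted cyclohexane has one chair with the bromo group axial (E = A = 0.39 kcal/mol) and one with it equatorial (E = 0).
ΔE = 0.39 − 0 = 0.39 kcal/mol.

0.39 kcal/mol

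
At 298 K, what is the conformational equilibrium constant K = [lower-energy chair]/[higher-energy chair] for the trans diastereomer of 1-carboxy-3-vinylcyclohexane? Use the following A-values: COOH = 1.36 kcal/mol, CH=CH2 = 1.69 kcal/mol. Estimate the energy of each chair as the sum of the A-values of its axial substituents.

K ≈ 1.75

C1 and C3 have the same parity, so for the trans isomer the two substituents are one axial and one equatorial in each chair.
Chair I (carboxyl axial, vinyl equatorial): E = 1.36 kcal/mol; chair II (carboxyl equatorial, vinyl axial): E = 1.69 kcal/mol.
ΔG = 0.33 kcal/mol between the two chairs.
K = exp(ΔG/RT) with R = 1.987×10⁻³ kcal mol⁻¹ K⁻¹ and T = 298 K gives K ≈ 1.75.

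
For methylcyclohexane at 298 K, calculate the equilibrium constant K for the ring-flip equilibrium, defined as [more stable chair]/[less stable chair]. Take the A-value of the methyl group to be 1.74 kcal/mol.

K ≈ 18.9

One chair has the methyl group axial (E = 1.74 kcal/mol) and the other has it equatorial (E = 0).
ΔG = 1.74 kcal/mol between the two chairs.
K = exp(ΔG/RT) with R = 1.987×10⁻³ kcal mol⁻¹ K⁻¹ and T = 298 K gives K ≈ 18.9.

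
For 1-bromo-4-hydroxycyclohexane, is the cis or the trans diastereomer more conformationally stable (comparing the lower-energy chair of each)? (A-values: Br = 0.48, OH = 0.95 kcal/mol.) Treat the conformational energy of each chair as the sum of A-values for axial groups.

trans

At 1,4 positions (parity opposite): cis → (a,e or e,a); trans → (e,e or a,a).
Best chair for cis: E = 0.48 kcal/mol; best chair for trans: E = 0.00 kcal/mol.
The trans isomer is lower by 0.48 kcal/mol.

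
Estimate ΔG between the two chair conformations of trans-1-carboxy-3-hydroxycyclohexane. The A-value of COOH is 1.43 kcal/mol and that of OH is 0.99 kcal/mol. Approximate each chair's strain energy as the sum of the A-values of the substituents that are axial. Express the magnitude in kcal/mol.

C1 and C3 have the same parity, so for the trans isomer the two substituents are one axial and one equatorial in each chair.
Chair I (carboxyl axial, hydroxyl equatorial): E = 1.43 kcal/mol.
Chair II (carboxyl equatorial, hydroxyl axial): E = 0.99 kcal/mol.
ΔE = 1.43 − 0.99 = 0.44 kcal/mol; chair II is more stable.

0.44 kcal/mol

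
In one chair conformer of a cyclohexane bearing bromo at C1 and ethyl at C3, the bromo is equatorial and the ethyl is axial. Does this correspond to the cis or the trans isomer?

trans

C1 and C3 have the same parity, so their axial bonds point in the same direction.
With same-parity carbons, two substituents on the same face are both axial or both equatorial; opposite faces give one of each.
Here the groups are equatorial/axial → opposite face → trans.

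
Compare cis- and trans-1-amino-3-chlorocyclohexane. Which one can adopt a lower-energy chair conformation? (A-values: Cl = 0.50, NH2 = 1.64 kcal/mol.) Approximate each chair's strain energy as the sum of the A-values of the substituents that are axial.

At 1,3 positions (parity same): cis → (e,e or a,a); trans → (a,e or e,a).
Best chair for cis: E = 0.00 kcal/mol; best chair for trans: E = 0.50 kcal/mol.
The cis isomer is lower by 0.50 kcal/mol.

cis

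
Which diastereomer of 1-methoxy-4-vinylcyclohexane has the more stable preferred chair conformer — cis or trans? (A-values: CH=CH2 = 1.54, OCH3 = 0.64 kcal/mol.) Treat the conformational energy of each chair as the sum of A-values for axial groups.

trans

At 1,4 positions (parity opposite): cis → (a,e or e,a); trans → (e,e or a,a).
Best chair for cis: E = 0.64 kcal/mol; best chair for trans: E = 0.00 kcal/mol.
The trans isomer is lower by 0.64 kcal/mol.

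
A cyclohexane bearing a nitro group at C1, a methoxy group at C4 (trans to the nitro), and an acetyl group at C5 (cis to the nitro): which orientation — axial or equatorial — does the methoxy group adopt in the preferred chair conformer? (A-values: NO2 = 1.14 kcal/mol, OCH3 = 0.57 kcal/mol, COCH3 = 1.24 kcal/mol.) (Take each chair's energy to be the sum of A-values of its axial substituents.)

Chair I (nitro axial, methoxy axial, acetyl axial): E = 2.95 kcal/mol.
Chair II (nitro equatorial, methoxy equatorial, acetyl equatorial): E = 0.00 kcal/mol.
Chair II is the more stable (lower-energy) conformer, and in that chair the methoxy group is equatorial.

equatorial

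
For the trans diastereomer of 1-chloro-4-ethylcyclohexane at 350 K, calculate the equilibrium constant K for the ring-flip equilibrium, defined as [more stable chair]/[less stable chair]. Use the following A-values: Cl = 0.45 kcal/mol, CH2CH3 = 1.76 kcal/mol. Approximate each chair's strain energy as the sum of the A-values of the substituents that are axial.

K ≈ 24.0

C1 and C4 have opposite parity, so for the trans isomer the two substituents are e,e in one chair and a,a in the other.
Chair I (chloro axial, ethyl axial): E = 2.21 kcal/mol; chair II (chloro equatorial, ethyl equatorial): E = 0.00 kcal/mol.
ΔG = 2.21 kcal/mol between the two chairs.
K = exp(ΔG/RT) with R = 1.987×10⁻³ kcal mol⁻¹ K⁻¹ and T = 350 K gives K ≈ 24.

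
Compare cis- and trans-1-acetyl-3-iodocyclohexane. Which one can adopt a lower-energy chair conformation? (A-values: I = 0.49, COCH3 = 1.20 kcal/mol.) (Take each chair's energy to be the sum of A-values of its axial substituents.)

cis

At 1,3 positions (parity same): cis → (e,e or a,a); trans → (a,e or e,a).
Best chair for cis: E = 0.00 kcal/mol; best chair for trans: E = 0.49 kcal/mol.
The cis isomer is lower by 0.49 kcal/mol.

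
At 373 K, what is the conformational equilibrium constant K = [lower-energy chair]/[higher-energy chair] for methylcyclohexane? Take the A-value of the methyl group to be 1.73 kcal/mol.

K ≈ 10.3

One chair has the methyl group axial (E = 1.73 kcal/mol) and the other has it equatorial (E = 0).
ΔG = 1.73 kcal/mol between the two chairs.
K = exp(ΔG/RT) with R = 1.987×10⁻³ kcal mol⁻¹ K⁻¹ and T = 373 K gives K ≈ 10.3.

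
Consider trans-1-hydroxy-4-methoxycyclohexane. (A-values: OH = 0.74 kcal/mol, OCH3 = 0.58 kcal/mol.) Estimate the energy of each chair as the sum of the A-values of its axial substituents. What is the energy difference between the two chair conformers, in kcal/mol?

1.32 kcal/mol

C1 and C4 have opposite parity, so for the trans isomer the two substituents are e,e in one chair and a,a in the other.
Chair I (hydroxyl axial, methoxy axial): E = 1.32 kcal/mol.
Chair II (hydroxyl equatorial, methoxy equatorial): E = 0.00 kcal/mol.
ΔE = 1.32 − 0.00 = 1.32 kcal/mol; chair II is more stable.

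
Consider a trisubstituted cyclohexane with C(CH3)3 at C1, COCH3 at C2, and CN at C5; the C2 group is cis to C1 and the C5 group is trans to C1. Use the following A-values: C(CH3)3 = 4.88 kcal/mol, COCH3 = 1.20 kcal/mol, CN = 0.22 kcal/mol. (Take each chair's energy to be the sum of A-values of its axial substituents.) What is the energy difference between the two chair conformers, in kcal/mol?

3.46 kcal/mol

Chair I (tert-butyl axial, acetyl equatorial, cyano equatorial): E = 4.88 kcal/mol.
Chair II (tert-butyl equatorial, acetyl axial, cyano axial): E = 1.42 kcal/mol.
ΔE = 4.88 − 1.42 = 3.46 kcal/mol; chair II is more stable.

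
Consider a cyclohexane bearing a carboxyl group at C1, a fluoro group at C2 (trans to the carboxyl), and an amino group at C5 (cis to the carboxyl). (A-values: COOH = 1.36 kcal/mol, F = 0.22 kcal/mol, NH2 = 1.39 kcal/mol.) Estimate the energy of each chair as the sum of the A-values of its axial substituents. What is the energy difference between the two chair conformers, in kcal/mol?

2.97 kcal/mol

Chair I (carboxyl axial, fluoro axial, amino axial): E = 2.97 kcal/mol.
Chair II (carboxyl equatorial, fluoro equatorial, amino equatorial): E = 0.00 kcal/mol.
ΔE = 2.97 − 0.00 = 2.97 kcal/mol; chair II is more stable.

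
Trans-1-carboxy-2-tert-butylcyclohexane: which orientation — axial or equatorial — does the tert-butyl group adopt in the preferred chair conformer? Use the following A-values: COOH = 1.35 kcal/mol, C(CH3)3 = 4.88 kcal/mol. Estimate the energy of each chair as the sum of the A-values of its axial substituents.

equatorial

C1 and C2 have opposite parity, so for the trans isomer the two substituents are e,e in one chair and a,a in the other.
Chair I (carboxyl axial, tert-butyl axial): E = 6.23 kcal/mol.
Chair II (carboxyl equatorial, tert-butyl equatorial): E = 0.00 kcal/mol.
Chair II is the more stable (lower-energy) conformer, and in that chair the tert-butyl group is equatorial.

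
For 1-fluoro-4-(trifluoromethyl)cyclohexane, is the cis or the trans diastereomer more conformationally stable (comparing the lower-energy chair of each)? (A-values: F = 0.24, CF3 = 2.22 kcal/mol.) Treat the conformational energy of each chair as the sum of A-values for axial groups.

trans

At 1,4 positions (parity opposite): cis → (a,e or e,a); trans → (e,e or a,a).
Best chair for cis: E = 0.24 kcal/mol; best chair for trans: E = 0.00 kcal/mol.
The trans isomer is lower by 0.24 kcal/mol.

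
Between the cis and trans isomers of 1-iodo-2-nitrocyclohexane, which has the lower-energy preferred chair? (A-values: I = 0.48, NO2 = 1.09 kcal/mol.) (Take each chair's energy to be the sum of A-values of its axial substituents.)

At 1,2 positions (parity opposite): cis → (a,e or e,a); trans → (e,e or a,a).
Best chair for cis: E = 0.48 kcal/mol; best chair for trans: E = 0.00 kcal/mol.
The trans isomer is lower by 0.48 kcal/mol.

trans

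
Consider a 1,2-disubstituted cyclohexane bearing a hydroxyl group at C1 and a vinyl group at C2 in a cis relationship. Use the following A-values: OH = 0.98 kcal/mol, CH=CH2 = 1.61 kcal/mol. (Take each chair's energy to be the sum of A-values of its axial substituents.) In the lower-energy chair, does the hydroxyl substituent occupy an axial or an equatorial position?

C1 and C2 have opposite parity, so for the cis isomer the two substituents are one axial and one equatorial in each chair.
Chair I (hydroxyl axial, vinyl equatorial): E = 0.98 kcal/mol.
Chair II (hydroxyl equatorial, vinyl axial): E = 1.61 kcal/mol.
Chair I is the more stable (lower-energy) conformer, and in that chair the hydroxyl group is axial.

axial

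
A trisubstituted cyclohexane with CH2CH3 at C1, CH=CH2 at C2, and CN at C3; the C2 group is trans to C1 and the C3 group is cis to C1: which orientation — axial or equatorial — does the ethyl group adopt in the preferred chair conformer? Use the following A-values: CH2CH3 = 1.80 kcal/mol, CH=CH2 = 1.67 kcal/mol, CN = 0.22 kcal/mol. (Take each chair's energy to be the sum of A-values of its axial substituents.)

Chair I (ethyl axial, vinyl axial, cyano axial): E = 3.69 kcal/mol.
Chair II (ethyl equatorial, vinyl equatorial, cyano equatorial): E = 0.00 kcal/mol.
Chair II is the more stable (lower-energy) conformer, and in that chair the ethyl group is equatorial.

equatorial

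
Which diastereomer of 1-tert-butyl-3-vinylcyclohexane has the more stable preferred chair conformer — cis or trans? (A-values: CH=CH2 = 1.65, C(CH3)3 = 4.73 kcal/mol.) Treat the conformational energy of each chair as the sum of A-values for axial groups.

At 1,3 positions (parity same): cis → (e,e or a,a); trans → (a,e or e,a).
Best chair for cis: E = 0.00 kcal/mol; best chair for trans: E = 1.65 kcal/mol.
The cis isomer is lower by 1.65 kcal/mol.

cis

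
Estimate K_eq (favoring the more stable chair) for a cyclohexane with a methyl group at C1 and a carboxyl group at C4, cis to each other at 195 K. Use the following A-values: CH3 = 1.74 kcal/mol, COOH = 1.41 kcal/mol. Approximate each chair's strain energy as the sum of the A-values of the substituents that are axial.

K ≈ 2.34

C1 and C4 have opposite parity, so for the cis isomer the two substituents are one axial and one equatorial in each chair.
Chair I (methyl axial, carboxyl equatorial): E = 1.74 kcal/mol; chair II (methyl equatorial, carboxyl axial): E = 1.41 kcal/mol.
ΔG = 0.33 kcal/mol between the two chairs.
K = exp(ΔG/RT) with R = 1.987×10⁻³ kcal mol⁻¹ K⁻¹ and T = 195 K gives K ≈ 2.34.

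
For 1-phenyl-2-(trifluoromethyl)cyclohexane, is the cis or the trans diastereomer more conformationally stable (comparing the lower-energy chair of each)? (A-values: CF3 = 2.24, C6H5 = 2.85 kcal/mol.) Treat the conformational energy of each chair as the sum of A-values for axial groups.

trans

At 1,2 positions (parity opposite): cis → (a,e or e,a); trans → (e,e or a,a).
Best chair for cis: E = 2.24 kcal/mol; best chair for trans: E = 0.00 kcal/mol.
The trans isomer is lower by 2.24 kcal/mol.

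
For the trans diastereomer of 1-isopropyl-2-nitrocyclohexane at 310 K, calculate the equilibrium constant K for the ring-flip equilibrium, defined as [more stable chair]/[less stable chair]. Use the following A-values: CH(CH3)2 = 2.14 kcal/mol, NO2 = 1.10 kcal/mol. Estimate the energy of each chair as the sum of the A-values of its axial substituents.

C1 and C2 have opposite parity, so for the trans isomer the two substituents are e,e in one chair and a,a in the other.
Chair I (isopropyl axial, nitro axial): E = 3.24 kcal/mol; chair II (isopropyl equatorial, nitro equatorial): E = 0.00 kcal/mol.
ΔG = 3.24 kcal/mol between the two chairs.
K = exp(ΔG/RT) with R = 1.987×10⁻³ kcal mol⁻¹ K⁻¹ and T = 310 K gives K ≈ 192.

K ≈ 192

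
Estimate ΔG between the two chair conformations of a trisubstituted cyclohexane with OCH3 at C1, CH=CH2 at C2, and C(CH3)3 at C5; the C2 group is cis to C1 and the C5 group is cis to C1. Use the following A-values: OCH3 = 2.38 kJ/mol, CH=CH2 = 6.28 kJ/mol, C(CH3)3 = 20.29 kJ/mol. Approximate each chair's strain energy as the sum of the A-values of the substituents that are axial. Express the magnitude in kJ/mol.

16.39 kJ/mol

Chair I (methoxy axial, vinyl equatorial, tert-butyl axial): E = 22.67 kJ/mol.
Chair II (methoxy equatorial, vinyl axial, tert-butyl equatorial): E = 6.28 kJ/mol.
ΔE = 22.67 − 6.28 = 16.39 kJ/mol; chair II is more stable.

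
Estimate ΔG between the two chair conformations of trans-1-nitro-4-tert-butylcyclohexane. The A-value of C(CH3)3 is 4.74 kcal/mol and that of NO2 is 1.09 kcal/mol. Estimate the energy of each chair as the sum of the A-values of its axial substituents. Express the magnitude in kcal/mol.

5.83 kcal/mol

C1 and C4 have opposite parity, so for the trans isomer the two substituents are e,e in one chair and a,a in the other.
Chair I (tert-butyl axial, nitro axial): E = 5.83 kcal/mol.
Chair II (tert-butyl equatorial, nitro equatorial): E = 0.00 kcal/mol.
ΔE = 5.83 − 0.00 = 5.83 kcal/mol; chair II is more stable.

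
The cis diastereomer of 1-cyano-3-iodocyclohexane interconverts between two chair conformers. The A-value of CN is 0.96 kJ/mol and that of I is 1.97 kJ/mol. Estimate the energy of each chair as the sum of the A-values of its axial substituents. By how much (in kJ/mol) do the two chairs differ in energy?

2.93 kJ/mol

C1 and C3 have the same parity, so for the cis isomer the two substituents are e,e in one chair and a,a in the other.
Chair I (cyano axial, iodo axial): E = 2.93 kJ/mol.
Chair II (cyano equatorial, iodo equatorial): E = 0.00 kJ/mol.
ΔE = 2.93 − 0.00 = 2.93 kJ/mol; chair II is more stable.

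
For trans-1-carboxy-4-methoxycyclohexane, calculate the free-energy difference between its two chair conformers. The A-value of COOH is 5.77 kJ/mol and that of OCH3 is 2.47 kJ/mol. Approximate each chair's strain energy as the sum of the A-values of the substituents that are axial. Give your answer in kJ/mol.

8.24 kJ/mol

C1 and C4 have opposite parity, so for the trans isomer the two substituents are e,e in one chair and a,a in the other.
Chair I (carboxyl axial, methoxy axial): E = 8.24 kJ/mol.
Chair II (carboxyl equatorial, methoxy equatorial): E = 0.00 kJ/mol.
ΔE = 8.24 − 0.00 = 8.24 kJ/mol; chair II is more stable.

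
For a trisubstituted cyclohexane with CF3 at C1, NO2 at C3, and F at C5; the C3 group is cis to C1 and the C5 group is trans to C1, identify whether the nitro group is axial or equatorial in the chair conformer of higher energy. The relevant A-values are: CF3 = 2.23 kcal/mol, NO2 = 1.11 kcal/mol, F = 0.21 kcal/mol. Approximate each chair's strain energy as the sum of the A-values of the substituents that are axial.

Chair I (trifluoromethyl axial, nitro axial, fluoro equatorial): E = 3.34 kcal/mol.
Chair II (trifluoromethyl equatorial, nitro equatorial, fluoro axial): E = 0.21 kcal/mol.
Chair I is the less stable (higher-energy) conformer, and in that chair the nitro group is axial.

axial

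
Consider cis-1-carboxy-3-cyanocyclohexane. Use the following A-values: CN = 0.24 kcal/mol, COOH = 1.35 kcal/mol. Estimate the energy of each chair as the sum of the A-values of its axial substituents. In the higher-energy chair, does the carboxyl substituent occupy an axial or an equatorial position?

C1 and C3 have the same parity, so for the cis isomer the two substituents are e,e in one chair and a,a in the other.
Chair I (cyano axial, carboxyl axial): E = 1.59 kcal/mol.
Chair II (cyano equatorial, carboxyl equatorial): E = 0.00 kcal/mol.
Chair I is the less stable (higher-energy) conformer, and in that chair the carboxyl group is axial.

axial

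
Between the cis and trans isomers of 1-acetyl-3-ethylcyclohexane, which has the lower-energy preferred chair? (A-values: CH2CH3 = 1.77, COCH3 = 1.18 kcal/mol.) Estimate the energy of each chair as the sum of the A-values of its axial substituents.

At 1,3 positions (parity same): cis → (e,e or a,a); trans → (a,e or e,a).
Best chair for cis: E = 0.00 kcal/mol; best chair for trans: E = 1.18 kcal/mol.
The cis isomer is lower by 1.18 kcal/mol.

cis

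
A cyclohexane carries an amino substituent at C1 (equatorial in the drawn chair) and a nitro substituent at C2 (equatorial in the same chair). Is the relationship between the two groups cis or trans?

trans

C1 and C2 have opposite parity, so their axial bonds point in opposite directions.
With opposite-parity carbons, two substituents on the same face are one axial and one equatorial; opposite faces give both axial or both equatorial.
Here the groups are equatorial/equatorial → opposite face → trans.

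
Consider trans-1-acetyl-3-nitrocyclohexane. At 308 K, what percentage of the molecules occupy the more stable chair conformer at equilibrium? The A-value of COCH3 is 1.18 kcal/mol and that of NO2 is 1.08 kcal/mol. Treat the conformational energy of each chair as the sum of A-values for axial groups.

C1 and C3 have the same parity, so for the trans isomer the two substituents are one axial and one equatorial in each chair.
Chair I (acetyl axial, nitro equatorial): E = 1.18 kcal/mol; chair II (acetyl equatorial, nitro axial): E = 1.08 kcal/mol.
ΔG = 0.10 kcal/mol between the two chairs.
K = exp(ΔG/RT) with R = 1.987×10⁻³ kcal mol⁻¹ K⁻¹ and T = 308 K gives K ≈ 1.18.
Fraction in the lower-energy chair = K/(K+1) = 54.1%.

54.1%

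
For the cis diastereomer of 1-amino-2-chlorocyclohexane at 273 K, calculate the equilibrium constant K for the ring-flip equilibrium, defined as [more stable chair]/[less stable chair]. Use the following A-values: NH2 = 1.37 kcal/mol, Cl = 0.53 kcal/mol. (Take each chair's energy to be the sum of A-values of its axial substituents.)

C1 and C2 have opposite parity, so for the cis isomer the two substituents are one axial and one equatorial in each chair.
Chair I (amino axial, chloro equatorial): E = 1.37 kcal/mol; chair II (amino equatorial, chloro axial): E = 0.53 kcal/mol.
ΔG = 0.84 kcal/mol between the two chairs.
K = exp(ΔG/RT) with R = 1.987×10⁻³ kcal mol⁻¹ K⁻¹ and T = 273 K gives K ≈ 4.7.

K ≈ 4.70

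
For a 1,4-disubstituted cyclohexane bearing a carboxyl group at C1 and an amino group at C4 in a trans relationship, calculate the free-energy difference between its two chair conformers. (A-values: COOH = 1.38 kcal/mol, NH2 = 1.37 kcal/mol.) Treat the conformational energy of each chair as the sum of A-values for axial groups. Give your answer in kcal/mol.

C1 and C4 have opposite parity, so for the trans isomer the two substituents are e,e in one chair and a,a in the other.
Chair I (carboxyl axial, amino axial): E = 2.75 kcal/mol.
Chair II (carboxyl equatorial, amino equatorial): E = 0.00 kcal/mol.
ΔE = 2.75 − 0.00 = 2.75 kcal/mol; chair II is more stable.

2.75 kcal/mol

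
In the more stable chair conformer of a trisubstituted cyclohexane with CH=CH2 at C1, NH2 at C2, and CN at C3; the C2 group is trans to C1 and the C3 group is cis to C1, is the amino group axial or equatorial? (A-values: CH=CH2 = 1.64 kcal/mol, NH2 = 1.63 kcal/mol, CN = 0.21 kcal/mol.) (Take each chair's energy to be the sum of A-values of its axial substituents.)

equatorial

Chair I (vinyl axial, amino axial, cyano axial): E = 3.48 kcal/mol.
Chair II (vinyl equatorial, amino equatorial, cyano equatorial): E = 0.00 kcal/mol.
Chair II is the more stable (lower-energy) conformer, and in that chair the amino group is equatorial.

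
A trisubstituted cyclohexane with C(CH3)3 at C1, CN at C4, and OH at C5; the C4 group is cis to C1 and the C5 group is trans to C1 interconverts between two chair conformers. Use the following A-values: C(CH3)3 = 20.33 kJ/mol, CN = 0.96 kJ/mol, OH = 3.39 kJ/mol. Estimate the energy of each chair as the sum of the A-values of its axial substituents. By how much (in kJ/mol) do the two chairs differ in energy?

15.98 kJ/mol

Chair I (tert-butyl axial, cyano equatorial, hydroxyl equatorial): E = 20.33 kJ/mol.
Chair II (tert-butyl equatorial, cyano axial, hydroxyl axial): E = 4.35 kJ/mol.
ΔE = 20.33 − 4.35 = 15.98 kJ/mol; chair II is more stable.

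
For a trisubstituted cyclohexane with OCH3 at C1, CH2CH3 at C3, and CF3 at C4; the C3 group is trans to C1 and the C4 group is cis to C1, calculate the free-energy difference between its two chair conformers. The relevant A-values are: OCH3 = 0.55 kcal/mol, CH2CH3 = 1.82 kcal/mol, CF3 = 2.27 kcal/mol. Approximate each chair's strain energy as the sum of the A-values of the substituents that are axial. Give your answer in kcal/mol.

3.54 kcal/mol

Chair I (methoxy axial, ethyl equatorial, trifluoromethyl equatorial): E = 0.55 kcal/mol.
Chair II (methoxy equatorial, ethyl axial, trifluoromethyl axial): E = 4.09 kcal/mol.
ΔE = 4.09 − 0.55 = 3.54 kcal/mol; chair I is more stable.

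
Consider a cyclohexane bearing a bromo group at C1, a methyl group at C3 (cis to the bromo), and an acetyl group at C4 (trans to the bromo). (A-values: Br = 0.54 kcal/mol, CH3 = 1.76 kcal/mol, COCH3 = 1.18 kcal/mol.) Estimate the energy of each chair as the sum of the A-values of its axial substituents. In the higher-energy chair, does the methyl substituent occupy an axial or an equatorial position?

Chair I (bromo axial, methyl axial, acetyl axial): E = 3.48 kcal/mol.
Chair II (bromo equatorial, methyl equatorial, acetyl equatorial): E = 0.00 kcal/mol.
Chair I is the less stable (higher-energy) conformer, and in that chair the methyl group is axial.

axial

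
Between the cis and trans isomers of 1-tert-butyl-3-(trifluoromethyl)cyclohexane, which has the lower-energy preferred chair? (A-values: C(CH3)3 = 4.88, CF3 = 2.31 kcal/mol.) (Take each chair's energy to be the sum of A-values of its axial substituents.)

cis

At 1,3 positions (parity same): cis → (e,e or a,a); trans → (a,e or e,a).
Best chair for cis: E = 0.00 kcal/mol; best chair for trans: E = 2.31 kcal/mol.
The cis isomer is lower by 2.31 kcal/mol.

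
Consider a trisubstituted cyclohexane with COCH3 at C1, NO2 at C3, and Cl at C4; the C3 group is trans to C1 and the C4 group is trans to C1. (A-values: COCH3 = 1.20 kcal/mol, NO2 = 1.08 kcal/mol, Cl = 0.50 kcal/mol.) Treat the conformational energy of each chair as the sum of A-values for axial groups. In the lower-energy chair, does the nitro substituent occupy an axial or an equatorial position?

Chair I (acetyl axial, nitro equatorial, chloro axial): E = 1.70 kcal/mol.
Chair II (acetyl equatorial, nitro axial, chloro equatorial): E = 1.08 kcal/mol.
Chair II is the more stable (lower-energy) conformer, and in that chair the nitro group is axial.

axial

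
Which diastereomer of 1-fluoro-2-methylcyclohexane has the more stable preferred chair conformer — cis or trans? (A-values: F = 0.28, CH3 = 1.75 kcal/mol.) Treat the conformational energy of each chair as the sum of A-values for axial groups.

At 1,2 positions (parity opposite): cis → (a,e or e,a); trans → (e,e or a,a).
Best chair for cis: E = 0.28 kcal/mol; best chair for trans: E = 0.00 kcal/mol.
The trans isomer is lower by 0.28 kcal/mol.

trans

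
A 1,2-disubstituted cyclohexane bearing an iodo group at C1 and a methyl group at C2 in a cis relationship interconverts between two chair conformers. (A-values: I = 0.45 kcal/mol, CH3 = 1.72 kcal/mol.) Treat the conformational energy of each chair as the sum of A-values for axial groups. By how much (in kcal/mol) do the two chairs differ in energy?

1.27 kcal/mol

C1 and C2 have opposite parity, so for the cis isomer the two substituents are one axial and one equatorial in each chair.
Chair I (iodo axial, methyl equatorial): E = 0.45 kcal/mol.
Chair II (iodo equatorial, methyl axial): E = 1.72 kcal/mol.
ΔE = 1.72 − 0.45 = 1.27 kcal/mol; chair I is more stable.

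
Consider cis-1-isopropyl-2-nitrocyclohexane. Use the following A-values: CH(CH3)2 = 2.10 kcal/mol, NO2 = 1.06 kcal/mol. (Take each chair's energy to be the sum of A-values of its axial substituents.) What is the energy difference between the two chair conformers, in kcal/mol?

C1 and C2 have opposite parity, so for the cis isomer the two substituents are one axial and one equatorial in each chair.
Chair I (isopropyl axial, nitro equatorial): E = 2.10 kcal/mol.
Chair II (isopropyl equatorial, nitro axial): E = 1.06 kcal/mol.
ΔE = 2.10 − 1.06 = 1.04 kcal/mol; chair II is more stable.

1.04 kcal/mol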